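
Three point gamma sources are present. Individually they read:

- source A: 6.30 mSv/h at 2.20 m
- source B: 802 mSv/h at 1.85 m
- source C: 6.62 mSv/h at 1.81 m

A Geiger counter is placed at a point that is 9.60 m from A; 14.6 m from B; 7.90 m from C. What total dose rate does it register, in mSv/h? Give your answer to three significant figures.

13.6 mSv/h

Each source contributes Iᵢ·(dᵢ/rᵢ)²; contributions add.
A: 6.30 × (2.20/9.60)² = 0.3309 mSv/h
B: 802 × (1.85/14.6)² = 12.88 mSv/h
C: 6.62 × (1.81/7.90)² = 0.3475 mSv/h
Total = 0.3309 + 12.88 + 0.3475 = 13.56 mSv/h.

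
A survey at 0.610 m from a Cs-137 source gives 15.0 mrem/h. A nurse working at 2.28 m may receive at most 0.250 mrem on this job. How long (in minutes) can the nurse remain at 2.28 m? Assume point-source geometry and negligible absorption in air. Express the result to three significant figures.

14.0 min

By the inverse-square law, rate at 2.28 m:
(0.610/2.28)² = 0.07158, so 15.0 × 0.07158 = 1.074 mrem/h.
Stay time = 0.250 mrem ÷ 1.074 mrem/h = 0.2328 h = 13.97 min.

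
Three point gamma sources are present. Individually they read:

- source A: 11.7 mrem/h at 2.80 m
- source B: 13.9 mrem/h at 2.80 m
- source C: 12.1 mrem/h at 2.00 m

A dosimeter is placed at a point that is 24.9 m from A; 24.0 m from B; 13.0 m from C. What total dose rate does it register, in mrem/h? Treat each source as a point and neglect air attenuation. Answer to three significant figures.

0.624 mrem/h

Each source contributes Iᵢ·(dᵢ/rᵢ)²; contributions add.
A: 11.7 × (2.80/24.9)² = 0.1479 mrem/h
B: 13.9 × (2.80/24.0)² = 0.1892 mrem/h
C: 12.1 × (2.00/13.0)² = 0.2864 mrem/h
Total = 0.1479 + 0.1892 + 0.2864 = 0.6235 mrem/h.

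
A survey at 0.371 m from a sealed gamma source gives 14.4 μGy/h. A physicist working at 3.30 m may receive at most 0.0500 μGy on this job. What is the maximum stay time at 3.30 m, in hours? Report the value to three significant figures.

0.275 h

Applying the 1/r² law, rate at 3.30 m:
14.4 × (0.371/3.30)² = 14.4 × 0.01264 = 0.1820 μGy/h.
Stay time = 0.0500 μGy ÷ 0.1820 μGy/h = 0.2747 h.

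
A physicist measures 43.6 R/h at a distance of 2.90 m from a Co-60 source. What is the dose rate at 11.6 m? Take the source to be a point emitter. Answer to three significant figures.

Intensity scales as (d₁/d₂)², so the rate at 11.6 m is
43.6 × (2.90/11.6)² = 43.6 × 0.06250 = 2.725 R/h.

2.73 R/h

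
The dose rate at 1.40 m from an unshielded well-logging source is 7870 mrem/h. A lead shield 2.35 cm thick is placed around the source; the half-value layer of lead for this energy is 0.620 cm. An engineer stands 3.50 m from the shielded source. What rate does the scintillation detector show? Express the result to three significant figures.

Distance alone: 7870 × (1.40/3.50)² = 7870 × 0.1600 = 1259 mrem/h.
Shield: 2.35/0.620 = 3.790 half-value layers → attenuation 2^(−3.790) = 0.07229.
Combined: 1259 × 0.07229 = 91.01 mrem/h.

91.0 mrem/h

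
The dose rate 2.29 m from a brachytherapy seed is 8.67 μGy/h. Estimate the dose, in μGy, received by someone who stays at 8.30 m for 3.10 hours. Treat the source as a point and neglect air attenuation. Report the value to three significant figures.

Applying the 1/r² law, rate at 8.30 m:
(2.29/8.30)² = 0.07612, so 8.67 × 0.07612 = 0.6600 μGy/h.
Dose = rate × time = 0.6600 μGy/h × 3.100 h = 2.046 μGy.

2.05 μGy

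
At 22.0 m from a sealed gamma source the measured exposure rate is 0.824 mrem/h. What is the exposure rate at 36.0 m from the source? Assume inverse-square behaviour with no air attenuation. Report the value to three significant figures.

Using I₁d₁² = I₂d₂², scaling from 22.0 m to 36.0 m:
0.824 × (22.0/36.0)² = 0.824 × 0.3735 = 0.3078 mrem/h.

0.308 mrem/h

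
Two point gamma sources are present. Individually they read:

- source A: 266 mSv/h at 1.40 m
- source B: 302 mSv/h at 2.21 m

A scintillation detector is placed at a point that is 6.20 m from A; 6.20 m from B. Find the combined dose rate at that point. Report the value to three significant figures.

51.9 mSv/h

By superposition, sum each source's inverse-square contribution:
A: 266 × (1.40/6.20)² = 13.56 mSv/h
B: 302 × (2.21/6.20)² = 38.37 mSv/h
Total = 13.56 + 38.37 = 51.93 mSv/h.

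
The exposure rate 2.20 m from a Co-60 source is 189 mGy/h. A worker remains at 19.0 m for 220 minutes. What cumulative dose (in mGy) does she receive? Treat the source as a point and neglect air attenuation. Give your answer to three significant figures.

9.29 mGy

Since intensity falls as 1/r², rate at 19.0 m:
(2.20/19.0)² = 0.01341, so 189 × 0.01341 = 2.534 mGy/h.
Dose = rate × time = 2.534 mGy/h × 3.667 h = 9.292 mGy.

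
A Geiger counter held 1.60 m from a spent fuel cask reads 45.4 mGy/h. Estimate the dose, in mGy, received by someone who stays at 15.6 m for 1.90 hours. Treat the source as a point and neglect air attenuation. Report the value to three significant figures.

0.907 mGy

Using I₁d₁² = I₂d₂², rate at 15.6 m:
45.4 × (1.60/15.6)² = 45.4 × 0.01052 = 0.4776 mGy/h.
Dose = rate × time = 0.4776 mGy/h × 1.900 h = 0.9074 mGy.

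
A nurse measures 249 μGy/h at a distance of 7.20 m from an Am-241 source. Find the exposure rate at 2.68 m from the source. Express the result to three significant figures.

1800 μGy/h

Using I₁d₁² = I₂d₂², the rate at 2.68 m is
249 × (7.20/2.68)² = 249 × 7.218 = 1797 μGy/h.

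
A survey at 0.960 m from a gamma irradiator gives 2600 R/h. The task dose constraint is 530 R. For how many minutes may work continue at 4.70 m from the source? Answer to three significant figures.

Since intensity falls as 1/r², rate at 4.70 m:
(0.960/4.70)² = 0.04172, so 2600 × 0.04172 = 108.5 R/h.
Stay time = 530 R ÷ 108.5 R/h = 4.885 h = 293.1 min.

293 min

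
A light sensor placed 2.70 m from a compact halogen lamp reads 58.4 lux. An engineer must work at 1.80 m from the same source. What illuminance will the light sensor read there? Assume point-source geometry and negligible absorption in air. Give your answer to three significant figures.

131 lux

Applying the 1/r² law, scaling from 2.70 m to 1.80 m:
58.4 × (2.70/1.80)² = 58.4 × 2.250 = 131.4 lux.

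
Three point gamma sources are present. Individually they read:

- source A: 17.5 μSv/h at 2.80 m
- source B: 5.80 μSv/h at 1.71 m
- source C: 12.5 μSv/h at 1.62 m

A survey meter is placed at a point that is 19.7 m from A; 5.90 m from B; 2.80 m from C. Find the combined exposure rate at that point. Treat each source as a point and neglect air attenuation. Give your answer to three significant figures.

5.03 μSv/h

By superposition, sum each source's inverse-square contribution:
A: 17.5 × (2.80/19.7)² = 0.3535 μSv/h
B: 5.80 × (1.71/5.90)² = 0.4872 μSv/h
C: 12.5 × (1.62/2.80)² = 4.184 μSv/h
Total = 0.3535 + 0.4872 + 4.184 = 5.025 μSv/h.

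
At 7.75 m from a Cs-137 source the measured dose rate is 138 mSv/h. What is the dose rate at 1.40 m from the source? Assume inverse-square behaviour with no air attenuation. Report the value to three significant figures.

Using I₁d₁² = I₂d₂², scaling from 7.75 m to 1.40 m:
(7.75/1.40)² = 30.64, so 138 × 30.64 = 4228 mSv/h.

4230 mSv/h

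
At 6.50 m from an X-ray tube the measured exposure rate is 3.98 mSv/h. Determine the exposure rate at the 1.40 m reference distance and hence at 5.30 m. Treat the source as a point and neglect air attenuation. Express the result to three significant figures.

85.8 mSv/h; 5.99 mSv/h

Intensity scales as (d₁/d₂)², so
At 1.40 m: (6.50/1.40)² = 21.56, so 3.98 × 21.56 = 85.81 mSv/h
At 5.30 m: (1.40/5.30)² = 0.06978, so 85.81 × 0.06978 = 5.988 mSv/h.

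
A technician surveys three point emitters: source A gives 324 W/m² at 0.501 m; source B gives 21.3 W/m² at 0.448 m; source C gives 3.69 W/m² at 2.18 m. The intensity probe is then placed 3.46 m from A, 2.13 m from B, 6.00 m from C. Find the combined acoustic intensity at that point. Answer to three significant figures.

Each source contributes Iᵢ·(dᵢ/rᵢ)²; contributions add.
A: 324 × (0.501/3.46)² = 6.793 W/m²
B: 21.3 × (0.448/2.13)² = 0.9423 W/m²
C: 3.69 × (2.18/6.00)² = 0.4871 W/m²
Total = 6.793 + 0.9423 + 0.4871 = 8.222 W/m².

8.22 W/m²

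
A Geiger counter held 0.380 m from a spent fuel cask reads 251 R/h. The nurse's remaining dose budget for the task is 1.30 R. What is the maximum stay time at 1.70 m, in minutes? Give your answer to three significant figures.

Using I₁d₁² = I₂d₂², rate at 1.70 m:
(0.380/1.70)² = 0.04997, so 251 × 0.04997 = 12.54 R/h.
Stay time = 1.30 R ÷ 12.54 R/h = 0.1037 h = 6.222 min.

6.22 min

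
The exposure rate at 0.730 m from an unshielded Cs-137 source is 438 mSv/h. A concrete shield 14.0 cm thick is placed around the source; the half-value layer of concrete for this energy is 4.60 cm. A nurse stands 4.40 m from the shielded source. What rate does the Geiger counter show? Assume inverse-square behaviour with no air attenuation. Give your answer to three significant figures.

1.46 mSv/h

Distance alone: 438 × (0.730/4.40)² = 438 × 0.02753 = 12.06 mSv/h.
Shield: 14.0/4.60 = 3.043 half-value layers → attenuation 2^(−3.043) = 0.1213.
Combined: 12.06 × 0.1213 = 1.463 mSv/h.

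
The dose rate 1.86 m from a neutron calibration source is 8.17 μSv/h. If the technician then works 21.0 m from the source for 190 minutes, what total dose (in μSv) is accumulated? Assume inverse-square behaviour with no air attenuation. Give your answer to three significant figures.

0.203 μSv

Using I₁d₁² = I₂d₂², rate at 21.0 m:
8.17 × (1.86/21.0)² = 8.17 × 0.007845 = 0.06409 μSv/h.
Dose = rate × time = 0.06409 μSv/h × 3.167 h = 0.2030 μSv.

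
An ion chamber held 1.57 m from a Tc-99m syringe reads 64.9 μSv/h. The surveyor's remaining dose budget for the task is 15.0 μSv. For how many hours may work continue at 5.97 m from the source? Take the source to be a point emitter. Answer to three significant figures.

Applying the 1/r² law, rate at 5.97 m:
64.9 × (1.57/5.97)² = 64.9 × 0.06916 = 4.488 μSv/h.
Stay time = 15.0 μSv ÷ 4.488 μSv/h = 3.342 h.

3.34 h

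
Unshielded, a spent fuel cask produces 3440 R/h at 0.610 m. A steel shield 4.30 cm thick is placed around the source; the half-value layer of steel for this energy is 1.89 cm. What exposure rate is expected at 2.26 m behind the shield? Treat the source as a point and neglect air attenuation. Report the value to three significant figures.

51.8 R/h

Distance alone: 3440 × (0.610/2.26)² = 3440 × 0.07285 = 250.6 R/h.
Shield: 4.30/1.89 = 2.275 half-value layers → attenuation 2^(−2.275) = 0.2066.
Combined: 250.6 × 0.2066 = 51.77 R/h.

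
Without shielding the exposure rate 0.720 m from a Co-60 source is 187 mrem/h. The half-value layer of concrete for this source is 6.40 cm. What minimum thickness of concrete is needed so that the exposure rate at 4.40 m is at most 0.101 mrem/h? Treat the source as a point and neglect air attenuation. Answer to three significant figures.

At 4.40 m, distance alone gives (0.720/4.40)² = 0.02678, so 187 × 0.02678 = 5.008 mrem/h.
Further attenuation needed: 5.008/0.101 = 49.58.
n = log₂(49.58) = 5.632 half-value layers.
Thickness = 5.632 × 6.40 cm = 36.04 cm.

36.0 cm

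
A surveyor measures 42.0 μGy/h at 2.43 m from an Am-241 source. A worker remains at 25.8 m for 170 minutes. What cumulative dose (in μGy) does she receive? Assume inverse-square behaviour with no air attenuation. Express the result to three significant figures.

Using I₁d₁² = I₂d₂², rate at 25.8 m:
42.0 × (2.43/25.8)² = 42.0 × 0.008871 = 0.3726 μGy/h.
Dose = rate × time = 0.3726 μGy/h × 2.833 h = 1.056 μGy.

1.06 μGy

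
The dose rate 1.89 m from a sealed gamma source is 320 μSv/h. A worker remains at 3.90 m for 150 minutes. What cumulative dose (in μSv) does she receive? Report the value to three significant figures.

Applying the 1/r² law, rate at 3.90 m:
320 × (1.89/3.90)² = 320 × 0.2349 = 75.17 μSv/h.
Dose = rate × time = 75.17 μSv/h × 2.500 h = 187.9 μSv.

188 μSv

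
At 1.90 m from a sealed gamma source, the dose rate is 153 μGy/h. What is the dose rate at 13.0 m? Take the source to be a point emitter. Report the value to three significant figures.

Intensity scales as (d₁/d₂)², so the rate at 13.0 m is
(1.90/13.0)² = 0.02136, so 153 × 0.02136 = 3.268 μGy/h.

3.27 μGy/h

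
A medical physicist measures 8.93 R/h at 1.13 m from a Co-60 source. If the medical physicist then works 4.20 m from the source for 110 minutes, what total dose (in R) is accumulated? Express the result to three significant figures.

1.19 R

Using I₁d₁² = I₂d₂², rate at 4.20 m:
(1.13/4.20)² = 0.07239, so 8.93 × 0.07239 = 0.6464 R/h.
Dose = rate × time = 0.6464 R/h × 1.833 h = 1.185 R.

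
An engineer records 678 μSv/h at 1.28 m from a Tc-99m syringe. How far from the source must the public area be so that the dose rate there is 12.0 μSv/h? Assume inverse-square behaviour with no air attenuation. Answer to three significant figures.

9.62 m

By the inverse-square law, d₂ = d₁·√(I₁/I₂).
I₁/I₂ = 678/12.0 = 56.50, so d₂ = 1.28 × √56.50 = 9.621 m.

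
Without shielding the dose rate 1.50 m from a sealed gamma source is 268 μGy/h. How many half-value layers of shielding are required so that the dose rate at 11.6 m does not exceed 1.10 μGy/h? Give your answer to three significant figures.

At 11.6 m, distance alone gives (1.50/11.6)² = 0.01672, so 268 × 0.01672 = 4.481 μGy/h.
Further attenuation needed: 4.481/1.10 = 4.074.
n = log₂(4.074) = 2.026 half-value layers.

2.03 half-value layers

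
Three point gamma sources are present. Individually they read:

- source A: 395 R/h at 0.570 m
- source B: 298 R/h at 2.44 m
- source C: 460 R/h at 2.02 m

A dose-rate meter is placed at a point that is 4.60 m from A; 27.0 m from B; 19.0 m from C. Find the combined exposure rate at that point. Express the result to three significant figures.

Each source contributes Iᵢ·(dᵢ/rᵢ)²; contributions add.
A: 395 × (0.570/4.60)² = 6.065 R/h
B: 298 × (2.44/27.0)² = 2.434 R/h
C: 460 × (2.02/19.0)² = 5.199 R/h
Total = 6.065 + 2.434 + 5.199 = 13.70 R/h.

13.7 R/h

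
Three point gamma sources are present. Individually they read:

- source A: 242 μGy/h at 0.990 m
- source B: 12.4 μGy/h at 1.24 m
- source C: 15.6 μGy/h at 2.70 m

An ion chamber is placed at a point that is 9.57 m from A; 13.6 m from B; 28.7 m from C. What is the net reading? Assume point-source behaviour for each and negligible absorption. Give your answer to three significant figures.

Each source contributes Iᵢ·(dᵢ/rᵢ)²; contributions add.
A: 242 × (0.990/9.57)² = 2.590 μGy/h
B: 12.4 × (1.24/13.6)² = 0.1031 μGy/h
C: 15.6 × (2.70/28.7)² = 0.1381 μGy/h
Total = 2.590 + 0.1031 + 0.1381 = 2.831 μGy/h.

2.83 μGy/h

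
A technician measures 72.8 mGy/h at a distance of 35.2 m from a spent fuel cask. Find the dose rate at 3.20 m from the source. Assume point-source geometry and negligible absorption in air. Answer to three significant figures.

8810 mGy/h

Since intensity falls as 1/r², the rate at 3.20 m is
72.8 × (35.2/3.20)² = 72.8 × 121.0 = 8809 mGy/h.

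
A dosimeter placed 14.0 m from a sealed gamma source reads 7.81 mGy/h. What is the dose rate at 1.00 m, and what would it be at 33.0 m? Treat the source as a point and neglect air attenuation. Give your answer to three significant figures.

Since intensity falls as 1/r²,
At 1.00 m: 7.81 × (14.0/1.00)² = 7.81 × 196.0 = 1531 mGy/h
At 33.0 m: 1531 × (1.00/33.0)² = 1531 × 0.0009183 = 1.406 mGy/h.

1530 mGy/h; 1.41 mGy/h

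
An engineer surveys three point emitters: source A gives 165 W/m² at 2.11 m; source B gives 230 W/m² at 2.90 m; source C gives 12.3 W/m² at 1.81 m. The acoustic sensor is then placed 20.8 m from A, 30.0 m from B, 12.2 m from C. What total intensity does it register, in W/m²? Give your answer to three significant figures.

By superposition, sum each source's inverse-square contribution:
A: 165 × (2.11/20.8)² = 1.698 W/m²
B: 230 × (2.90/30.0)² = 2.149 W/m²
C: 12.3 × (1.81/12.2)² = 0.2707 W/m²
Total = 1.698 + 2.149 + 0.2707 = 4.118 W/m².

4.12 W/m²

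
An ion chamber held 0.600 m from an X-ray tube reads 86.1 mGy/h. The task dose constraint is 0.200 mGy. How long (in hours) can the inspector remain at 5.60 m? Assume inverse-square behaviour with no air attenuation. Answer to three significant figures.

0.202 h

Since intensity falls as 1/r², rate at 5.60 m:
(0.600/5.60)² = 0.01148, so 86.1 × 0.01148 = 0.9884 mGy/h.
Stay time = 0.200 mGy ÷ 0.9884 mGy/h = 0.2023 h.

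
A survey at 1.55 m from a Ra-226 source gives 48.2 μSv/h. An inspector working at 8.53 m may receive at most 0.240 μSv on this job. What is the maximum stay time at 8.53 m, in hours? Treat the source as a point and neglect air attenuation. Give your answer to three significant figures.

0.151 h

Using I₁d₁² = I₂d₂², rate at 8.53 m:
(1.55/8.53)² = 0.03302, so 48.2 × 0.03302 = 1.592 μSv/h.
Stay time = 0.240 μSv ÷ 1.592 μSv/h = 0.1508 h.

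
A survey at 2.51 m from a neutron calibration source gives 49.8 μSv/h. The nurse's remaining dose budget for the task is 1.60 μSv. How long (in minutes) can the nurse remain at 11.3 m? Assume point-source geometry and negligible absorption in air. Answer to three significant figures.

39.1 min

Using I₁d₁² = I₂d₂², rate at 11.3 m:
49.8 × (2.51/11.3)² = 49.8 × 0.04934 = 2.457 μSv/h.
Stay time = 1.60 μSv ÷ 2.457 μSv/h = 0.6512 h = 39.07 min.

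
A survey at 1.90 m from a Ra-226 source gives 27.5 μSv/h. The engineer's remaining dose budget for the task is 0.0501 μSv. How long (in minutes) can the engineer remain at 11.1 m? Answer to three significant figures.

Using I₁d₁² = I₂d₂², rate at 11.1 m:
27.5 × (1.90/11.1)² = 27.5 × 0.02930 = 0.8057 μSv/h.
Stay time = 0.0501 μSv ÷ 0.8057 μSv/h = 0.06218 h = 3.731 min.

3.73 min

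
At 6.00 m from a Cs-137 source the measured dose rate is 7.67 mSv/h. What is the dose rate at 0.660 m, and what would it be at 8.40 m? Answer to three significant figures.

Intensity scales as (d₁/d₂)², so
At 0.660 m: 7.67 × (6.00/0.660)² = 7.67 × 82.64 = 633.8 mSv/h
At 8.40 m: 633.8 × (0.660/8.40)² = 633.8 × 0.006173 = 3.912 mSv/h.

634 mSv/h; 3.91 mSv/h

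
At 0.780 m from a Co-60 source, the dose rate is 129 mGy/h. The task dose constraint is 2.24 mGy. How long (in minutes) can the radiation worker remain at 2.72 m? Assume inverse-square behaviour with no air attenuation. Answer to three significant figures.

12.7 min

Since intensity falls as 1/r², rate at 2.72 m:
129 × (0.780/2.72)² = 129 × 0.08223 = 10.61 mGy/h.
Stay time = 2.24 mGy ÷ 10.61 mGy/h = 0.2111 h = 12.67 min.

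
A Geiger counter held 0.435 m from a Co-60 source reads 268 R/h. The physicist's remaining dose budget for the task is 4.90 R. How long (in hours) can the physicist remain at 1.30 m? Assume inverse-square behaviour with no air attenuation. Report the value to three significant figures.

Since intensity falls as 1/r², rate at 1.30 m:
268 × (0.435/1.30)² = 268 × 0.1120 = 30.02 R/h.
Stay time = 4.90 R ÷ 30.02 R/h = 0.1632 h.

0.163 h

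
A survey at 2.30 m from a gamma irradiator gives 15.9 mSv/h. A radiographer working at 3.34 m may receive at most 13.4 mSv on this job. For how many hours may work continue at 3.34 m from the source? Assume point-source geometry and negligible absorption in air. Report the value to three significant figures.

1.78 h

Applying the 1/r² law, rate at 3.34 m:
15.9 × (2.30/3.34)² = 15.9 × 0.4742 = 7.540 mSv/h.
Stay time = 13.4 mSv ÷ 7.540 mSv/h = 1.777 h.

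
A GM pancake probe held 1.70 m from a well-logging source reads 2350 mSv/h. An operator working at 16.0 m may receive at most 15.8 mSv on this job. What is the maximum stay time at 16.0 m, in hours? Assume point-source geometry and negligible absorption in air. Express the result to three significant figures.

Intensity scales as (d₁/d₂)², so rate at 16.0 m:
2350 × (1.70/16.0)² = 2350 × 0.01129 = 26.53 mSv/h.
Stay time = 15.8 mSv ÷ 26.53 mSv/h = 0.5956 h.

0.596 h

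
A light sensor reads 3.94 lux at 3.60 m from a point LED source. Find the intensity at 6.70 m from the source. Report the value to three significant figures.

1.14 lux

Applying the 1/r² law, the rate at 6.70 m is
3.94 × (3.60/6.70)² = 3.94 × 0.2887 = 1.137 lux.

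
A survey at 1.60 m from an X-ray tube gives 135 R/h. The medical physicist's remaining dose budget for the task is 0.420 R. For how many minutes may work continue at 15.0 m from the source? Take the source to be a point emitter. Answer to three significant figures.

Intensity scales as (d₁/d₂)², so rate at 15.0 m:
(1.60/15.0)² = 0.01138, so 135 × 0.01138 = 1.536 R/h.
Stay time = 0.420 R ÷ 1.536 R/h = 0.2734 h = 16.40 min.

16.4 min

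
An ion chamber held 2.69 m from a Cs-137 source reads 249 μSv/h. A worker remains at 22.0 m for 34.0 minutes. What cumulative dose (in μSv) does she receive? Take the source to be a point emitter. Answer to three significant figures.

2.11 μSv

Since intensity falls as 1/r², rate at 22.0 m:
249 × (2.69/22.0)² = 249 × 0.01495 = 3.723 μSv/h.
Dose = rate × time = 3.723 μSv/h × 0.5667 h = 2.110 μSv.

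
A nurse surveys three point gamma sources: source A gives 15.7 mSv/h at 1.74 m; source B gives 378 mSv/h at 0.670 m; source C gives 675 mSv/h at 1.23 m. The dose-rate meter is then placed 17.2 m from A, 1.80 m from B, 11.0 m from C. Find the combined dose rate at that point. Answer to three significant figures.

61.0 mSv/h

By superposition, sum each source's inverse-square contribution:
A: 15.7 × (1.74/17.2)² = 0.1607 mSv/h
B: 378 × (0.670/1.80)² = 52.37 mSv/h
C: 675 × (1.23/11.0)² = 8.440 mSv/h
Total = 0.1607 + 52.37 + 8.440 = 60.97 mSv/h.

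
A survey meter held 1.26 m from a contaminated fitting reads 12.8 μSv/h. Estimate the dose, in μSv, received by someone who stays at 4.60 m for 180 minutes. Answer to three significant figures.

Since intensity falls as 1/r², rate at 4.60 m:
12.8 × (1.26/4.60)² = 12.8 × 0.07503 = 0.9604 μSv/h.
Dose = rate × time = 0.9604 μSv/h × 3.000 h = 2.881 μSv.

2.88 μSv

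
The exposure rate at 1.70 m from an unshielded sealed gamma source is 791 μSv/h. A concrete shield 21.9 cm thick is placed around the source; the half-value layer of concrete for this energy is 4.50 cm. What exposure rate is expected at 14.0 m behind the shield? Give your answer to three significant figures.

0.400 μSv/h

Distance alone: 791 × (1.70/14.0)² = 791 × 0.01474 = 11.66 μSv/h.
Shield: 21.9/4.50 = 4.867 half-value layers → attenuation 2^(−4.867) = 0.03427.
Combined: 11.66 × 0.03427 = 0.3996 μSv/h.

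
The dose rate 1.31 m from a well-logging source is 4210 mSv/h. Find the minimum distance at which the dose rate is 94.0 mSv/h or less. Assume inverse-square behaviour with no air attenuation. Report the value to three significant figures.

8.77 m

Since intensity falls as 1/r², d₂ = d₁·√(I₁/I₂).
I₁/I₂ = 4210/94.0 = 44.79, so d₂ = 1.31 × √44.79 = 8.767 m.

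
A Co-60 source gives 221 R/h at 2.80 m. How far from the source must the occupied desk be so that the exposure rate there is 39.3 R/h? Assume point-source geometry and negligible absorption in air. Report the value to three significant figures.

Intensity scales as (d₁/d₂)², so d₂ = d₁·√(I₁/I₂).
I₁/I₂ = 221/39.3 = 5.623, so d₂ = 2.80 × √5.623 = 6.640 m.

6.64 m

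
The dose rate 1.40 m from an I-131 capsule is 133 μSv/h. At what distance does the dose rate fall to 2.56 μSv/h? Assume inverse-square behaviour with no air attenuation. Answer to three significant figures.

By the inverse-square law, d₂ = d₁·√(I₁/I₂).
I₁/I₂ = 133/2.56 = 51.95, so d₂ = 1.40 × √51.95 = 10.09 m.

10.1 m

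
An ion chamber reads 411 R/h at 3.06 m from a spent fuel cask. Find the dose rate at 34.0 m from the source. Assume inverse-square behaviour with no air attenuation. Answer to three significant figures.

3.33 R/h

Intensity scales as (d₁/d₂)², so the rate at 34.0 m is
411 × (3.06/34.0)² = 411 × 0.008100 = 3.329 R/h.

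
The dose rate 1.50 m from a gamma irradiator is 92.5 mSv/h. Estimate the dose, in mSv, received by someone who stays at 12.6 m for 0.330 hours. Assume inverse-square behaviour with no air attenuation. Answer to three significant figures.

0.433 mSv

Since intensity falls as 1/r², rate at 12.6 m:
(1.50/12.6)² = 0.01417, so 92.5 × 0.01417 = 1.311 mSv/h.
Dose = rate × time = 1.311 mSv/h × 0.3300 h = 0.4326 mSv.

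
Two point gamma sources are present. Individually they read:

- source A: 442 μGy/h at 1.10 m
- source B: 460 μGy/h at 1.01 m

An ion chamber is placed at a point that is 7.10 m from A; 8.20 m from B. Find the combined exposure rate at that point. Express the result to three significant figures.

17.6 μGy/h

By superposition, sum each source's inverse-square contribution:
A: 442 × (1.10/7.10)² = 10.61 μGy/h
B: 460 × (1.01/8.20)² = 6.979 μGy/h
Total = 10.61 + 6.979 = 17.59 μGy/h.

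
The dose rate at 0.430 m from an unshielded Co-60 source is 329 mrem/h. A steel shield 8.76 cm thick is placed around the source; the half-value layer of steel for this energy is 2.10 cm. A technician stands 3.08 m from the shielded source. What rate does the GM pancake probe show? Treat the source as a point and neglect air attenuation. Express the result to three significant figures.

Distance alone: (0.430/3.08)² = 0.01949, so 329 × 0.01949 = 6.412 mrem/h.
Shield: 8.76/2.10 = 4.171 half-value layers → attenuation 2^(−4.171) = 0.05551.
Combined: 6.412 × 0.05551 = 0.3559 mrem/h.

0.356 mrem/h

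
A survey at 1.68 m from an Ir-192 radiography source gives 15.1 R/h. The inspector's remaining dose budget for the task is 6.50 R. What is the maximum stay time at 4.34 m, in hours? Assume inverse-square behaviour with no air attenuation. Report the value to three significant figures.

By the inverse-square law, rate at 4.34 m:
15.1 × (1.68/4.34)² = 15.1 × 0.1498 = 2.262 R/h.
Stay time = 6.50 R ÷ 2.262 R/h = 2.874 h.

2.87 h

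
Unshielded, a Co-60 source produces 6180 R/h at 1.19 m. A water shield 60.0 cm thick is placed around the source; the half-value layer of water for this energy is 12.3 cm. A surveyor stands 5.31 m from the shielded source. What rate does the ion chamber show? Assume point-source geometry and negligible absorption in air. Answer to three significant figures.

Distance alone: 6180 × (1.19/5.31)² = 6180 × 0.05022 = 310.4 R/h.
Shield: 60.0/12.3 = 4.878 half-value layers → attenuation 2^(−4.878) = 0.03401.
Combined: 310.4 × 0.03401 = 10.56 R/h.

10.6 R/h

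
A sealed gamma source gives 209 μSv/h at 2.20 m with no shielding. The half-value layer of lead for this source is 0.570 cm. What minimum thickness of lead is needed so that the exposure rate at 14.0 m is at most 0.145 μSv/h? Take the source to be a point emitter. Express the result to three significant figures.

2.94 cm

At 14.0 m, distance alone gives 209 × (2.20/14.0)² = 209 × 0.02469 = 5.160 μSv/h.
Further attenuation needed: 5.160/0.145 = 35.59.
n = log₂(35.59) = 5.153 half-value layers.
Thickness = 5.153 × 0.570 cm = 2.937 cm.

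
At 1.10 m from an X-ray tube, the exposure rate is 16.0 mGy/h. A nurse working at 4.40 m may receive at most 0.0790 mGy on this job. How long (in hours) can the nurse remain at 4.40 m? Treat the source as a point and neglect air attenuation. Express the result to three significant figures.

0.0790 h

Intensity scales as (d₁/d₂)², so rate at 4.40 m:
(1.10/4.40)² = 0.06250, so 16.0 × 0.06250 = 1.000 mGy/h.
Stay time = 0.0790 mGy ÷ 1.000 mGy/h = 0.07900 h.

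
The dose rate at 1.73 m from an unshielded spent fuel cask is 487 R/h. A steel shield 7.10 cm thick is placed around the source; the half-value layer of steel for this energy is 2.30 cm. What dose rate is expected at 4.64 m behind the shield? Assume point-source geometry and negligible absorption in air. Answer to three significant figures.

Distance alone: (1.73/4.64)² = 0.1390, so 487 × 0.1390 = 67.69 R/h.
Shield: 7.10/2.30 = 3.087 half-value layers → attenuation 2^(−3.087) = 0.1177.
Combined: 67.69 × 0.1177 = 7.967 R/h.

7.97 R/h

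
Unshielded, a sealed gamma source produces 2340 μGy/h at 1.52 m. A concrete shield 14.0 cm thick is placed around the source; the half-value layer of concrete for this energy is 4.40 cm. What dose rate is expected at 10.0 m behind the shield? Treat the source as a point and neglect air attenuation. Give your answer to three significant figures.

5.96 μGy/h

Distance alone: 2340 × (1.52/10.0)² = 2340 × 0.02310 = 54.05 μGy/h.
Shield: 14.0/4.40 = 3.182 half-value layers → attenuation 2^(−3.182) = 0.1102.
Combined: 54.05 × 0.1102 = 5.956 μGy/h.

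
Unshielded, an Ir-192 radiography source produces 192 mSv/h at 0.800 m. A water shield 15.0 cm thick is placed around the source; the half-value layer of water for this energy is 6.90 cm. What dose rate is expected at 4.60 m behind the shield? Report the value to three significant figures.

Distance alone: (0.800/4.60)² = 0.03025, so 192 × 0.03025 = 5.808 mSv/h.
Shield: 15.0/6.90 = 2.174 half-value layers → attenuation 2^(−2.174) = 0.2216.
Combined: 5.808 × 0.2216 = 1.287 mSv/h.

1.29 mSv/h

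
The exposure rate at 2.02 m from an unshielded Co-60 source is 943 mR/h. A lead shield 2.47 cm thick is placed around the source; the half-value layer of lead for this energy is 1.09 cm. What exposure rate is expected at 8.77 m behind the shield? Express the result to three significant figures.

Distance alone: (2.02/8.77)² = 0.05305, so 943 × 0.05305 = 50.03 mR/h.
Shield: 2.47/1.09 = 2.266 half-value layers → attenuation 2^(−2.266) = 0.2079.
Combined: 50.03 × 0.2079 = 10.40 mR/h.

10.4 mR/h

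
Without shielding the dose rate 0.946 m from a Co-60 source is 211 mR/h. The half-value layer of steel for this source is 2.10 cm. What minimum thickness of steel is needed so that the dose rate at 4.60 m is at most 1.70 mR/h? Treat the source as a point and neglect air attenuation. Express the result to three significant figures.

5.02 cm

At 4.60 m, distance alone gives 211 × (0.946/4.60)² = 211 × 0.04229 = 8.923 mR/h.
Further attenuation needed: 8.923/1.70 = 5.249.
n = log₂(5.249) = 2.392 half-value layers.
Thickness = 2.392 × 2.10 cm = 5.023 cm.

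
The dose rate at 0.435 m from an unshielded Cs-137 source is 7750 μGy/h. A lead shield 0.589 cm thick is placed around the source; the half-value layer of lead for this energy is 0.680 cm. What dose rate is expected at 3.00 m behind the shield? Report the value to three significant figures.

Distance alone: 7750 × (0.435/3.00)² = 7750 × 0.02102 = 162.9 μGy/h.
Shield: 0.589/0.680 = 0.8662 half-value layers → attenuation 2^(−0.8662) = 0.5486.
Combined: 162.9 × 0.5486 = 89.37 μGy/h.

89.4 μGy/h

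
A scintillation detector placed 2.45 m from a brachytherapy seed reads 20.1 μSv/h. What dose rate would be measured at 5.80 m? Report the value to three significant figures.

Intensity scales as (d₁/d₂)², so scaling from 2.45 m to 5.80 m:
20.1 × (2.45/5.80)² = 20.1 × 0.1784 = 3.586 μSv/h.

3.59 μSv/h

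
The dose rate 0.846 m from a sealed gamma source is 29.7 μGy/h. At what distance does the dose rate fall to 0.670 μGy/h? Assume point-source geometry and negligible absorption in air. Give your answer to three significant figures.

5.63 m

By the inverse-square law, d₂ = d₁·√(I₁/I₂).
I₁/I₂ = 29.7/0.670 = 44.33, so d₂ = 0.846 × √44.33 = 5.633 m.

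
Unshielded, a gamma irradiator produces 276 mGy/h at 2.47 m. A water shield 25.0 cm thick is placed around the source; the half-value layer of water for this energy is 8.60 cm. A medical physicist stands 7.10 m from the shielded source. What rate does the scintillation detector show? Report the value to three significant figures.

4.45 mGy/h

Distance alone: 276 × (2.47/7.10)² = 276 × 0.1210 = 33.40 mGy/h.
Shield: 25.0/8.60 = 2.907 half-value layers → attenuation 2^(−2.907) = 0.1333.
Combined: 33.40 × 0.1333 = 4.452 mGy/h.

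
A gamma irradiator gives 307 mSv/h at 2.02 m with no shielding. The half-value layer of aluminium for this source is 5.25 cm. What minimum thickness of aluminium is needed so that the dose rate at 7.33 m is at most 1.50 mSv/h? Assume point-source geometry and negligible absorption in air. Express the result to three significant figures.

At 7.33 m, distance alone gives (2.02/7.33)² = 0.07594, so 307 × 0.07594 = 23.31 mSv/h.
Further attenuation needed: 23.31/1.50 = 15.54.
n = log₂(15.54) = 3.958 half-value layers.
Thickness = 3.958 × 5.25 cm = 20.78 cm.

20.8 cm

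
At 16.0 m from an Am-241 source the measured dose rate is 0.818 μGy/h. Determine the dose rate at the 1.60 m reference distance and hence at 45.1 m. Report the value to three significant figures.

81.8 μGy/h; 0.103 μGy/h

Applying the 1/r² law,
At 1.60 m: 0.818 × (16.0/1.60)² = 0.818 × 100.0 = 81.80 μGy/h
At 45.1 m: 81.80 × (1.60/45.1)² = 81.80 × 0.001259 = 0.1030 μGy/h.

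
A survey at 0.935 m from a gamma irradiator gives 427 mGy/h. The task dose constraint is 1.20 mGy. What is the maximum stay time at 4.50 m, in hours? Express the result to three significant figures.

Since intensity falls as 1/r², rate at 4.50 m:
427 × (0.935/4.50)² = 427 × 0.04317 = 18.43 mGy/h.
Stay time = 1.20 mGy ÷ 18.43 mGy/h = 0.06511 h.

0.0651 h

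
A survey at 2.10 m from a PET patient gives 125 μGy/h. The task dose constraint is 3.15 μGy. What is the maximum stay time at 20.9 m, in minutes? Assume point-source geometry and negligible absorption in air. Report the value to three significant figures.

Since intensity falls as 1/r², rate at 20.9 m:
125 × (2.10/20.9)² = 125 × 0.01010 = 1.262 μGy/h.
Stay time = 3.15 μGy ÷ 1.262 μGy/h = 2.496 h = 149.8 min.

150 min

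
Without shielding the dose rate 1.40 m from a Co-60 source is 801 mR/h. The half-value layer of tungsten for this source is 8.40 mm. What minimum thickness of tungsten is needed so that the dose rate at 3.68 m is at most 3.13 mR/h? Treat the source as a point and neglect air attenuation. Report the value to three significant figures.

43.8 mm

At 3.68 m, distance alone gives 801 × (1.40/3.68)² = 801 × 0.1447 = 115.9 mR/h.
Further attenuation needed: 115.9/3.13 = 37.03.
n = log₂(37.03) = 5.211 half-value layers.
Thickness = 5.211 × 8.40 mm = 43.77 mm.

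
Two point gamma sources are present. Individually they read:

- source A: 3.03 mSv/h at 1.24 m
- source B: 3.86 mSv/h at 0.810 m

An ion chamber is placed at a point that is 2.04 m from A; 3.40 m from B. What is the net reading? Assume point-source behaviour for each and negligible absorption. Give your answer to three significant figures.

1.34 mSv/h

By superposition, sum each source's inverse-square contribution:
A: 3.03 × (1.24/2.04)² = 1.120 mSv/h
B: 3.86 × (0.810/3.40)² = 0.2191 mSv/h
Total = 1.120 + 0.2191 = 1.339 mSv/h.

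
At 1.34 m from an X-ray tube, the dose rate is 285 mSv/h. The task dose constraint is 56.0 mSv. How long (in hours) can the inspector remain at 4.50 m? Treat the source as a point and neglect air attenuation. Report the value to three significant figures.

2.22 h

By the inverse-square law, rate at 4.50 m:
285 × (1.34/4.50)² = 285 × 0.08867 = 25.27 mSv/h.
Stay time = 56.0 mSv ÷ 25.27 mSv/h = 2.216 h.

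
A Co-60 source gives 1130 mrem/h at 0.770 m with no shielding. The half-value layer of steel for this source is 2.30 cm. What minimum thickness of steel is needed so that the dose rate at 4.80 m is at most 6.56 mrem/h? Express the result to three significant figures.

4.94 cm

At 4.80 m, distance alone gives 1130 × (0.770/4.80)² = 1130 × 0.02573 = 29.07 mrem/h.
Further attenuation needed: 29.07/6.56 = 4.431.
n = log₂(4.431) = 2.148 half-value layers.
Thickness = 2.148 × 2.30 cm = 4.940 cm.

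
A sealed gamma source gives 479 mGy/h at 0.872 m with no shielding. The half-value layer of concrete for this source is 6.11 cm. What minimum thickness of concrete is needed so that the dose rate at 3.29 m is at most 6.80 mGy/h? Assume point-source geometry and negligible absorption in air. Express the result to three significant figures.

14.1 cm

At 3.29 m, distance alone gives 479 × (0.872/3.29)² = 479 × 0.07025 = 33.65 mGy/h.
Further attenuation needed: 33.65/6.80 = 4.949.
n = log₂(4.949) = 2.307 half-value layers.
Thickness = 2.307 × 6.11 cm = 14.10 cm.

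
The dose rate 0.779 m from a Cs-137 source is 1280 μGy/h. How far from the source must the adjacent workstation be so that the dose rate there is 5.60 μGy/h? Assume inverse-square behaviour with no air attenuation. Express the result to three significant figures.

11.8 m

Since intensity falls as 1/r², d₂ = d₁·√(I₁/I₂).
I₁/I₂ = 1280/5.60 = 228.6, so d₂ = 0.779 × √228.6 = 11.78 m.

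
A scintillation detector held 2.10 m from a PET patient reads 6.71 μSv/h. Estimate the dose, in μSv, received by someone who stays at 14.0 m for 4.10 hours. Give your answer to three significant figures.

0.619 μSv

Since intensity falls as 1/r², rate at 14.0 m:
(2.10/14.0)² = 0.02250, so 6.71 × 0.02250 = 0.1510 μSv/h.
Dose = rate × time = 0.1510 μSv/h × 4.100 h = 0.6191 μSv.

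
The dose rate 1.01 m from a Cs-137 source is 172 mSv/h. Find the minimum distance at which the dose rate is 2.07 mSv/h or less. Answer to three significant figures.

9.21 m

Since intensity falls as 1/r², d₂ = d₁·√(I₁/I₂).
I₁/I₂ = 172/2.07 = 83.09, so d₂ = 1.01 × √83.09 = 9.207 m.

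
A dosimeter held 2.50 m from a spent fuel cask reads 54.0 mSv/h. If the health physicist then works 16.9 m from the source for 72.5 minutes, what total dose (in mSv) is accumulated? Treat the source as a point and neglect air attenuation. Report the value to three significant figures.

Since intensity falls as 1/r², rate at 16.9 m:
54.0 × (2.50/16.9)² = 54.0 × 0.02188 = 1.182 mSv/h.
Dose = rate × time = 1.182 mSv/h × 1.208 h = 1.428 mSv.

1.43 mSv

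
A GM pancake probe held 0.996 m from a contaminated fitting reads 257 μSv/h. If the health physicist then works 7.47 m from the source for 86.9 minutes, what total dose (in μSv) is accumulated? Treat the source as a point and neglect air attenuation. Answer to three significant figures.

6.62 μSv

By the inverse-square law, rate at 7.47 m:
257 × (0.996/7.47)² = 257 × 0.01778 = 4.569 μSv/h.
Dose = rate × time = 4.569 μSv/h × 1.448 h = 6.616 μSv.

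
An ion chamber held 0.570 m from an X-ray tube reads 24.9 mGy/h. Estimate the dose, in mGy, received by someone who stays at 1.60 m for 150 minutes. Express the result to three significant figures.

By the inverse-square law, rate at 1.60 m:
(0.570/1.60)² = 0.1269, so 24.9 × 0.1269 = 3.160 mGy/h.
Dose = rate × time = 3.160 mGy/h × 2.500 h = 7.900 mGy.

7.90 mGy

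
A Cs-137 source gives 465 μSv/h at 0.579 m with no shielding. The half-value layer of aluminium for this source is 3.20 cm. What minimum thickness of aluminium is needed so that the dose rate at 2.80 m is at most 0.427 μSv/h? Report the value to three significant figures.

17.7 cm

At 2.80 m, distance alone gives 465 × (0.579/2.80)² = 465 × 0.04276 = 19.88 μSv/h.
Further attenuation needed: 19.88/0.427 = 46.56.
n = log₂(46.56) = 5.541 half-value layers.
Thickness = 5.541 × 3.20 cm = 17.73 cm.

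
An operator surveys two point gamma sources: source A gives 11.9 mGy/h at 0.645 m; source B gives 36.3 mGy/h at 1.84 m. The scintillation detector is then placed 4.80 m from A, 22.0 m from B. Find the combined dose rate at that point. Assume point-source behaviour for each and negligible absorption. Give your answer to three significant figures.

Each source contributes Iᵢ·(dᵢ/rᵢ)²; contributions add.
A: 11.9 × (0.645/4.80)² = 0.2149 mGy/h
B: 36.3 × (1.84/22.0)² = 0.2539 mGy/h
Total = 0.2149 + 0.2539 = 0.4688 mGy/h.

0.469 mGy/h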